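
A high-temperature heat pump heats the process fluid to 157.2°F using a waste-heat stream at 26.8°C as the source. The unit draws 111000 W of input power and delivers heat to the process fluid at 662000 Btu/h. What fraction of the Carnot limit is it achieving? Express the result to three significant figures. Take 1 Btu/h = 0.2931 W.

0.218

Converting, Q̇_H = 662000 Btu/h = 194000 W, so COP_actual = Q̇_H/Ẇ = 194000/111000 = 1.748.
In absolute terms T_C = 299.95 K and T_H = 342.71 K, so ΔT = 42.76 K.
COP_Carnot = T_H/ΔT = 342.71/42.76 = 8.015.
η_II = COP_actual/COP_Carnot = 1.748/8.015 = 0.2181.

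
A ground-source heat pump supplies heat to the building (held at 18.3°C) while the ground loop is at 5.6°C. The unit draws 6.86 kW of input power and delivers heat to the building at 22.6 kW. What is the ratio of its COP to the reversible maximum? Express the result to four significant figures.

0.1436

COP_actual = Q̇_H/Ẇ = 22.60/6.860 = 3.294.
In absolute terms T_C = 278.75 K and T_H = 291.45 K, so ΔT = 12.70 K.
COP_Carnot = T_H/ΔT = 291.45/12.70 = 22.95.
η_II = COP_actual/COP_Carnot = 3.294/22.95 = 0.1436.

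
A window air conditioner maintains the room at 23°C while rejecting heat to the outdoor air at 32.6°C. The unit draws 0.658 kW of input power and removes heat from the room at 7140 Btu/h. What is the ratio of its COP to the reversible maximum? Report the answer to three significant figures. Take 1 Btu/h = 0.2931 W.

Converting, Q̇_C = 7140 Btu/h = 2.093 kW, so COP_actual = Q̇_C/Ẇ = 2.093/0.6580 = 3.180.
In absolute terms T_C = 296.15 K and T_H = 305.75 K, so ΔT = 9.600 K.
COP_Carnot = T_C/ΔT = 296.15/9.600 = 30.85.
η_II = COP_actual/COP_Carnot = 3.180/30.85 = 0.1031.

0.103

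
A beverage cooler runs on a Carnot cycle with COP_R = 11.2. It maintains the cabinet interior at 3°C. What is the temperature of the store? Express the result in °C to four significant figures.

27.66 °C

COP_R = T_C/(T_H − T_C) gives T_H − T_C = T_C/COP.
With T_C = 276.15 K, T_H = 276.15 × (1 + 1/11.2) = 300.81 K.
Converting, 300.81 K = 27.66°C.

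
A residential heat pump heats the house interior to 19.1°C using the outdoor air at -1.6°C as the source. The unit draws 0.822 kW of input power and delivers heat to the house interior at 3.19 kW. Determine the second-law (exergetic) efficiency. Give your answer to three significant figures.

0.275

COP_actual = Q̇_H/Ẇ = 3.190/0.8220 = 3.881.
In absolute terms T_C = 271.55 K and T_H = 292.25 K, so ΔT = 20.70 K.
COP_Carnot = T_H/ΔT = 292.25/20.70 = 14.12.
η_II = COP_actual/COP_Carnot = 3.881/14.12 = 0.2749.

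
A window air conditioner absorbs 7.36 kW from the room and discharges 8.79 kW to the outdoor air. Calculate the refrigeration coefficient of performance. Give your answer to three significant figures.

The first law gives Q̇_H = Q̇_C + Ẇ, so the three rates are Q̇_C = 7.360, Q̇_H = 8.790, Ẇ = 1.430 kW.
COP_R = Q̇_C/Ẇ = 7.360/1.430 = 5.147.

5.15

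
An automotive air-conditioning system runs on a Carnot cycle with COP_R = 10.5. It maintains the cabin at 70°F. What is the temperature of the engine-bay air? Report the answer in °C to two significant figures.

49 °C

COP_R = T_C/(T_H − T_C) gives T_H − T_C = T_C/COP.
With T_C = 294.26 K, T_H = 294.26 × (1 + 1/10.5) = 322.29 K.
Converting, 322.29 K = 49.14°C.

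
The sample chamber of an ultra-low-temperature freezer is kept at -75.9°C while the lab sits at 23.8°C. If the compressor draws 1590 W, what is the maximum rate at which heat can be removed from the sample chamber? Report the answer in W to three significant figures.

In absolute terms T_C = 197.25 K and T_H = 296.95 K, so ΔT = 99.70 K.
COP_Carnot = T_C/ΔT = 197.25/99.70 = 1.978.
Q̇_max = COP_Carnot × Ẇ = 1.978 × 1590 W = 3146 W.

3150 W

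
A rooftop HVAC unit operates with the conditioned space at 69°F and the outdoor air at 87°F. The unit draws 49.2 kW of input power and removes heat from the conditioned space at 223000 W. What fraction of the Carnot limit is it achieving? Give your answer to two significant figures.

0.15

Converting, Q̇_C = 223000 W = 223.0 kW, so COP_actual = Q̇_C/Ẇ = 223.0/49.20 = 4.533.
In absolute terms T_C = 293.71 K and T_H = 303.71 K, so ΔT = 10.00 K.
COP_Carnot = T_C/ΔT = 293.71/10.00 = 29.37.
η_II = COP_actual/COP_Carnot = 4.533/29.37 = 0.1543.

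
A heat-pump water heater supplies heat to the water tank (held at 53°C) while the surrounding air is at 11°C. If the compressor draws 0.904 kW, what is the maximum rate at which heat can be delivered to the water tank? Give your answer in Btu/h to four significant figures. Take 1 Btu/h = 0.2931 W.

23950 Btu/h

In absolute terms T_C = 284.15 K and T_H = 326.15 K, so ΔT = 42.00 K.
COP_Carnot = T_H/ΔT = 326.15/42.00 = 7.765.
Q̇_max = COP_Carnot × Ẇ = 7.765 × 0.9040 kW = 7.020 kW = 23950 Btu/h.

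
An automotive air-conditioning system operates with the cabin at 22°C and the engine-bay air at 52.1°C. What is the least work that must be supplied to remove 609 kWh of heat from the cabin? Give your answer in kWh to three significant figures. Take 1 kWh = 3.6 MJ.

62.1 kWh

In absolute terms T_C = 295.15 K and T_H = 325.25 K, so ΔT = 30.10 K.
The reversible limit is COP_R = T_C/ΔT = 9.806, so W_min = Q_C/COP = Q_C·ΔT/T_C.
W_min = 609.0 × 30.10/295.15 = 62.11 kWh.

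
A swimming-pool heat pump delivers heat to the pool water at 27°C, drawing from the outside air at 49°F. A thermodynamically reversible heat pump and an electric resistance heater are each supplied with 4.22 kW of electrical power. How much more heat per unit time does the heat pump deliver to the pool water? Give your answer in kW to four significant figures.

In absolute terms T_C = 282.59 K and T_H = 300.15 K, so ΔT = 17.56 K.
COP_Carnot = T_H/ΔT = 300.15/17.56 = 17.10.
The heat pump delivers Q̇_H = COP × Ẇ = 72.15 kW; the resistance heater delivers Ẇ = 4.220 kW.
Extra = (COP − 1)·Ẇ = 67.93 kW.

67.93 kW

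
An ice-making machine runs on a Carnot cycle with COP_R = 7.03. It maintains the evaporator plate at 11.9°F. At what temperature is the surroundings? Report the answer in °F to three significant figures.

COP_R = T_C/(T_H − T_C) gives T_H − T_C = T_C/COP.
With T_C = 261.98 K, T_H = 261.98 × (1 + 1/7.03) = 299.25 K.
Converting, 299.25 K = 78.98°F.

79.0 °F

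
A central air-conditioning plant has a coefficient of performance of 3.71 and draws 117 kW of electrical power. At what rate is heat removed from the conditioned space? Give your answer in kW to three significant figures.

Q̇_C = COP × Ẇ = 3.71 × 117.0 = 434.1 kW.

434 kW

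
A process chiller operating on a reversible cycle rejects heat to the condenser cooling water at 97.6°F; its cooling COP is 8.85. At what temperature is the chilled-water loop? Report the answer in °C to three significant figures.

For a Carnot refrigerator COP_R = T_C/(T_H − T_C), so T_C = COP·T_H/(1 + COP).
With T_H = 309.59 K, T_C = 8.85 × 309.59/9.850 = 278.16 K.
Converting, 278.16 K = 5.01°C.

5.01 °C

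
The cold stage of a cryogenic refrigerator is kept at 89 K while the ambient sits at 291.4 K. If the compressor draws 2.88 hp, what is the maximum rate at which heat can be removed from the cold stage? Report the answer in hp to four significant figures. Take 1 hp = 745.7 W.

The reservoir spacing is ΔT = 291.4 − 89 = 202.4 K.
COP_Carnot = T_C/ΔT = 89.00/202.4 = 0.4397.
Q̇_max = COP_Carnot × Ẇ = 0.4397 × 2.880 hp = 1.266 hp.

1.266 hp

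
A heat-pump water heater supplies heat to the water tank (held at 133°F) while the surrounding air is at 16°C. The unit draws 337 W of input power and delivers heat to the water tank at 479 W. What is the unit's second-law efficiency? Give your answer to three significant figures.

COP_actual = Q̇_H/Ẇ = 479.0/337.0 = 1.421.
In absolute terms T_C = 289.15 K and T_H = 329.26 K, so ΔT = 40.11 K.
COP_Carnot = T_H/ΔT = 329.26/40.11 = 8.209.
η_II = COP_actual/COP_Carnot = 1.421/8.209 = 0.1732.

0.173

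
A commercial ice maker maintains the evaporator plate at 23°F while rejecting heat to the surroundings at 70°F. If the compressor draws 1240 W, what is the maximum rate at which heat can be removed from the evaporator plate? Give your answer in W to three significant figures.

In absolute terms T_C = 268.15 K and T_H = 294.26 K, so ΔT = 26.11 K.
COP_Carnot = T_C/ΔT = 268.15/26.11 = 10.27.
Q̇_max = COP_Carnot × Ẇ = 10.27 × 1240 W = 12730 W.

12700 W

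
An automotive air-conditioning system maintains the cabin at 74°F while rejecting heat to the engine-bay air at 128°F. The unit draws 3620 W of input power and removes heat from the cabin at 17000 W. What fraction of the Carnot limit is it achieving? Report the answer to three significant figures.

COP_actual = Q̇_C/Ẇ = 17000/3620 = 4.696.
In absolute terms T_C = 296.48 K and T_H = 326.48 K, so ΔT = 30.00 K.
COP_Carnot = T_C/ΔT = 296.48/30.00 = 9.883.
η_II = COP_actual/COP_Carnot = 4.696/9.883 = 0.4752.

0.475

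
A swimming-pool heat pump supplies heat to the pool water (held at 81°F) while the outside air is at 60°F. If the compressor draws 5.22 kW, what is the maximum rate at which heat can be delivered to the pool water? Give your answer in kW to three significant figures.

In absolute terms T_C = 288.71 K and T_H = 300.37 K, so ΔT = 11.67 K.
COP_Carnot = T_H/ΔT = 300.37/11.67 = 25.75.
Q̇_max = COP_Carnot × Ẇ = 25.75 × 5.220 kW = 134.4 kW.

134 kW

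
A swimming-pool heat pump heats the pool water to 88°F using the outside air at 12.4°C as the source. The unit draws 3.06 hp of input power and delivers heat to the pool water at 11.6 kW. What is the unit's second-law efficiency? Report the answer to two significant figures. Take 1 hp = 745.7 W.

0.31

Converting, Q̇_H = 11.60 kW = 15.56 hp, so COP_actual = Q̇_H/Ẇ = 15.56/3.060 = 5.084.
In absolute terms T_C = 285.55 K and T_H = 304.26 K, so ΔT = 18.71 K.
COP_Carnot = T_H/ΔT = 304.26/18.71 = 16.26.
η_II = COP_actual/COP_Carnot = 5.084/16.26 = 0.3126.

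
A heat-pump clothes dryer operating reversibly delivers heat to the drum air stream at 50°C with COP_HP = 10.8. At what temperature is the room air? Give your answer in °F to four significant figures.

COP_HP = T_H/(T_H − T_C) gives T_H − T_C = T_H/COP.
With T_H = 323.15 K, T_C = 323.15 × (1 − 1/10.8) = 293.23 K.
Converting, 293.23 K = 68.14°F.

68.14 °F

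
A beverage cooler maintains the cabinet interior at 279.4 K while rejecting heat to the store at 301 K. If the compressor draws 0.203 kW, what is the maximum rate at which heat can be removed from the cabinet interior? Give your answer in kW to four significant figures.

The reservoir spacing is ΔT = 301 − 279.4 = 21.60 K.
COP_Carnot = T_C/ΔT = 279.40/21.60 = 12.94.
Q̇_max = COP_Carnot × Ẇ = 12.94 × 0.2030 kW = 2.626 kW.

2.626 kW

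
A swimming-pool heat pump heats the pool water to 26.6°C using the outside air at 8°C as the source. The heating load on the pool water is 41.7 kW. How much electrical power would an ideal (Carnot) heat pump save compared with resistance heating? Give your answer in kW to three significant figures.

In absolute terms T_C = 281.15 K and T_H = 299.75 K, so ΔT = 18.60 K.
COP_Carnot = T_H/ΔT = 299.75/18.60 = 16.12.
Resistance heating needs Ẇ_res = Q̇_H = 41.70 kW; the reversible heat pump needs only Ẇ_hp = Q̇_H/COP = 2.588 kW.
Saving = 41.70 − 2.588 = 39.11 kW.

39.1 kW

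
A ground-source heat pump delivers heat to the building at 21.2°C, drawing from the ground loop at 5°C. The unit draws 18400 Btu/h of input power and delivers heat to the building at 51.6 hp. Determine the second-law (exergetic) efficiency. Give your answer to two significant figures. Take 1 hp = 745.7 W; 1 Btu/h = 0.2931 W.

0.39

Converting, Q̇_H = 51.60 hp = 131300 Btu/h, so COP_actual = Q̇_H/Ẇ = 131300/18400 = 7.135.
In absolute terms T_C = 278.15 K and T_H = 294.35 K, so ΔT = 16.20 K.
COP_Carnot = T_H/ΔT = 294.35/16.20 = 18.17.
η_II = COP_actual/COP_Carnot = 7.135/18.17 = 0.3927.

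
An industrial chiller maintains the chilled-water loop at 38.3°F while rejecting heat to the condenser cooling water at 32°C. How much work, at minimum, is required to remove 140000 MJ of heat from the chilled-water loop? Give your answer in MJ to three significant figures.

In absolute terms T_C = 276.65 K and T_H = 305.15 K, so ΔT = 28.50 K.
The reversible limit is COP_R = T_C/ΔT = 9.707, so W_min = Q_C/COP = Q_C·ΔT/T_C.
W_min = 140000 × 28.50/276.65 = 14420 MJ.

14400 MJ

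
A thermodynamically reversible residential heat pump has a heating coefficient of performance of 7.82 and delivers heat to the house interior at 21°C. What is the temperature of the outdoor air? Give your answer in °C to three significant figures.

-16.6 °C

COP_HP = T_H/(T_H − T_C) gives T_H − T_C = T_H/COP.
With T_H = 294.15 K, T_C = 294.15 × (1 − 1/7.82) = 256.53 K.
Converting, 256.53 K = -16.62°C.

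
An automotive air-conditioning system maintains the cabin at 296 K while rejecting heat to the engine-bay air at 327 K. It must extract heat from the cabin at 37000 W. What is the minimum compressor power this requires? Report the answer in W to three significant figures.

3880 W

The reservoir spacing is ΔT = 327 − 296 = 31.00 K.
COP_Carnot = T_C/ΔT = 296.00/31.00 = 9.548.
Ẇ_min = Q̇/COP_Carnot = 37000/9.548 = 3875 W.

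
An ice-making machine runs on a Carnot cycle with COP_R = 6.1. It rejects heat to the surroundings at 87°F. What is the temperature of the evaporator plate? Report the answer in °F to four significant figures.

For a Carnot refrigerator COP_R = T_C/(T_H − T_C), so T_C = COP·T_H/(1 + COP).
With T_H = 303.71 K, T_C = 6.1 × 303.71/7.100 = 260.93 K.
Converting, 260.93 K = 10.00°F.

10.00 °F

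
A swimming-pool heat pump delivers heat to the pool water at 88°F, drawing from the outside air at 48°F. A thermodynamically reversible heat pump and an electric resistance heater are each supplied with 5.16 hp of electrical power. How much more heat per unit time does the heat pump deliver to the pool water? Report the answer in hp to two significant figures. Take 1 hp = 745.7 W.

In absolute terms T_C = 282.04 K and T_H = 304.26 K, so ΔT = 22.22 K.
COP_Carnot = T_H/ΔT = 304.26/22.22 = 13.69.
The heat pump delivers Q̇_H = COP × Ẇ = 70.65 hp; the resistance heater delivers Ẇ = 5.160 hp.
Extra = (COP − 1)·Ẇ = 65.49 hp.

65 hp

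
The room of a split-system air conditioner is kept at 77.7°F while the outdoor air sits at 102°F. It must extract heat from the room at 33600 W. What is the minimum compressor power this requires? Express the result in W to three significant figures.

1520 W

In absolute terms T_C = 298.54 K and T_H = 312.04 K, so ΔT = 13.50 K.
COP_Carnot = T_C/ΔT = 298.54/13.50 = 22.11.
Ẇ_min = Q̇/COP_Carnot = 33600/22.11 = 1519 W.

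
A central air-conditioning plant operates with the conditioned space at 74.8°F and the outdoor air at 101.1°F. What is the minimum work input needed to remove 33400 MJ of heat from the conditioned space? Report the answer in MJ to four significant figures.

1644 MJ

In absolute terms T_C = 296.93 K and T_H = 311.54 K, so ΔT = 14.61 K.
The reversible limit is COP_R = T_C/ΔT = 20.32, so W_min = Q_C/COP = Q_C·ΔT/T_C.
W_min = 33400 × 14.61/296.93 = 1644 MJ.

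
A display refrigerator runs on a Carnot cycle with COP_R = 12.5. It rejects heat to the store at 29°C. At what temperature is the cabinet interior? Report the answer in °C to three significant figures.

6.62 °C

For a Carnot refrigerator COP_R = T_C/(T_H − T_C), so T_C = COP·T_H/(1 + COP).
With T_H = 302.15 K, T_C = 12.5 × 302.15/13.50 = 279.77 K.
Converting, 279.77 K = 6.62°C.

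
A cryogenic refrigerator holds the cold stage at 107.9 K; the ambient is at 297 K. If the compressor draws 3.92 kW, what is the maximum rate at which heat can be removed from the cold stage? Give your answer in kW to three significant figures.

The reservoir spacing is ΔT = 297 − 107.9 = 189.1 K.
COP_Carnot = T_C/ΔT = 107.90/189.1 = 0.5706.
Q̇_max = COP_Carnot × Ẇ = 0.5706 × 3.920 kW = 2.237 kW.

2.24 kW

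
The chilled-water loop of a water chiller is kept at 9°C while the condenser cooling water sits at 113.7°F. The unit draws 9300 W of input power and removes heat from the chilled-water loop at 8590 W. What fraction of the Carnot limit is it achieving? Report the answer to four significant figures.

0.1191

COP_actual = Q̇_C/Ẇ = 8590/9300 = 0.9237.
In absolute terms T_C = 282.15 K and T_H = 318.54 K, so ΔT = 36.39 K.
COP_Carnot = T_C/ΔT = 282.15/36.39 = 7.754.
η_II = COP_actual/COP_Carnot = 0.9237/7.754 = 0.1191.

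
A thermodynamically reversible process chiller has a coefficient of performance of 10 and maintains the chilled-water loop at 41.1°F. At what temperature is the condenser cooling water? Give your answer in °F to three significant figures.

91.2 °F

COP_R = T_C/(T_H − T_C) gives T_H − T_C = T_C/COP.
With T_C = 278.21 K, T_H = 278.21 × (1 + 1/10) = 306.03 K.
Converting, 306.03 K = 91.18°F.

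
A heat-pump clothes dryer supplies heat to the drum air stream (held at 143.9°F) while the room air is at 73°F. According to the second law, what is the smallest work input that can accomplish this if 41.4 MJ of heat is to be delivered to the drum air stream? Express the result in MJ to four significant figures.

In absolute terms T_C = 295.93 K and T_H = 335.32 K, so ΔT = 39.39 K.
The reversible limit is COP_HP = T_H/ΔT = 8.513, so W_min = Q_H/COP = Q_H·ΔT/T_H.
W_min = 41.40 × 39.39/335.32 = 4.863 MJ.

4.863 MJ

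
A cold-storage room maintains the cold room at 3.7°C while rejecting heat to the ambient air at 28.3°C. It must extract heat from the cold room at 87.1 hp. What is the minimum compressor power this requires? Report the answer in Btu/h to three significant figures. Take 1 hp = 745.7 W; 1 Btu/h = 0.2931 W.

In absolute terms T_C = 276.85 K and T_H = 301.45 K, so ΔT = 24.60 K.
COP_Carnot = T_C/ΔT = 276.85/24.60 = 11.25.
Ẇ_min = Q̇/COP_Carnot = 87.10/11.25 = 7.739 hp = 19690 Btu/h.

19700 Btu/h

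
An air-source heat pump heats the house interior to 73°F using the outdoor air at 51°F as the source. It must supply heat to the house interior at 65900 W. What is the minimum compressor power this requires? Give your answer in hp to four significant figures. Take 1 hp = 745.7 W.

3.650 hp

In absolute terms T_C = 283.71 K and T_H = 295.93 K, so ΔT = 12.22 K.
COP_Carnot = T_H/ΔT = 295.93/12.22 = 24.21.
Ẇ_min = Q̇/COP_Carnot = 65900/24.21 = 2722 W = 3.650 hp.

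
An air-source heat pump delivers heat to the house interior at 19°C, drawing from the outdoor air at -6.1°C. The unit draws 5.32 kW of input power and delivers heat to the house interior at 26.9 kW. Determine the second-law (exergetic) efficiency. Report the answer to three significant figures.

0.434

COP_actual = Q̇_H/Ẇ = 26.90/5.320 = 5.056.
In absolute terms T_C = 267.05 K and T_H = 292.15 K, so ΔT = 25.10 K.
COP_Carnot = T_H/ΔT = 292.15/25.10 = 11.64.
η_II = COP_actual/COP_Carnot = 5.056/11.64 = 0.4344.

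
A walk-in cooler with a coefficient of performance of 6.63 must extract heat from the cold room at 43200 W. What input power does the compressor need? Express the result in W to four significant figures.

Ẇ = Q̇_C/COP = 43200/6.63 = 6516 W.

6516 W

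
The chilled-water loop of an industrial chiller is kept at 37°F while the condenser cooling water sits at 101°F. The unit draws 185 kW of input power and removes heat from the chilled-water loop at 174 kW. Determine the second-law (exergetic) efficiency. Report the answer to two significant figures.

COP_actual = Q̇_C/Ẇ = 174.0/185.0 = 0.9405.
In absolute terms T_C = 275.93 K and T_H = 311.48 K, so ΔT = 35.56 K.
COP_Carnot = T_C/ΔT = 275.93/35.56 = 7.760.
η_II = COP_actual/COP_Carnot = 0.9405/7.760 = 0.1212.

0.12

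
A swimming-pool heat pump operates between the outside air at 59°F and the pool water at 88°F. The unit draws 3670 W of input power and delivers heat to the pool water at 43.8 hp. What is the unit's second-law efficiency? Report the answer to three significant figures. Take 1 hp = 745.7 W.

0.471

Converting, Q̇_H = 43.80 hp = 32660 W, so COP_actual = Q̇_H/Ẇ = 32660/3670 = 8.900.
In absolute terms T_C = 288.15 K and T_H = 304.26 K, so ΔT = 16.11 K.
COP_Carnot = T_H/ΔT = 304.26/16.11 = 18.89.
η_II = COP_actual/COP_Carnot = 8.900/18.89 = 0.4712.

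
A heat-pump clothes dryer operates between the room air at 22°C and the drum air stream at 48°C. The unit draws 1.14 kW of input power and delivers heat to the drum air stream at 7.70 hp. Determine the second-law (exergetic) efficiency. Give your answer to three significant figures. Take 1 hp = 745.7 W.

Converting, Q̇_H = 7.700 hp = 5.742 kW, so COP_actual = Q̇_H/Ẇ = 5.742/1.140 = 5.037.
In absolute terms T_C = 295.15 K and T_H = 321.15 K, so ΔT = 26.00 K.
COP_Carnot = T_H/ΔT = 321.15/26.00 = 12.35.
η_II = COP_actual/COP_Carnot = 5.037/12.35 = 0.4078.

0.408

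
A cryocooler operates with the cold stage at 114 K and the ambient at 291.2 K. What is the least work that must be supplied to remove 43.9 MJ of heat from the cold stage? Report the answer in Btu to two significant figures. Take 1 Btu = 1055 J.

The reservoir spacing is ΔT = 291.2 − 114 = 177.2 K.
The reversible limit is COP_R = T_C/ΔT = 0.6433, so W_min = Q_C/COP = Q_C·ΔT/T_C.
W_min = 43.90 × 177.2/114.00 = 68.24 MJ = 64680 Btu.

65000 Btu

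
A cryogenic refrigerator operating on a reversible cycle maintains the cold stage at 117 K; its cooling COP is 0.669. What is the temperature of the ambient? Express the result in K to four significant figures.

291.9 K

COP_R = T_C/(T_H − T_C) gives T_H − T_C = T_C/COP.
With T_C = 117.00 K, T_H = 117.00 × (1 + 1/0.669) = 291.89 K.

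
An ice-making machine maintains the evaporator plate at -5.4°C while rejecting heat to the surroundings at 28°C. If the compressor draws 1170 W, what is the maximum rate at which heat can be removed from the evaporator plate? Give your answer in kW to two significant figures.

9.4 kW

In absolute terms T_C = 267.75 K and T_H = 301.15 K, so ΔT = 33.40 K.
COP_Carnot = T_C/ΔT = 267.75/33.40 = 8.016.
Q̇_max = COP_Carnot × Ẇ = 8.016 × 1170 W = 9379 W = 9.379 kW.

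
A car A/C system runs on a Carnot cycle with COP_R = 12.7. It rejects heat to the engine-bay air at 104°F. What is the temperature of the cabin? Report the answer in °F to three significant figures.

For a Carnot refrigerator COP_R = T_C/(T_H − T_C), so T_C = COP·T_H/(1 + COP).
With T_H = 313.15 K, T_C = 12.7 × 313.15/13.70 = 290.29 K.
Converting, 290.29 K = 62.86°F.

62.9 °F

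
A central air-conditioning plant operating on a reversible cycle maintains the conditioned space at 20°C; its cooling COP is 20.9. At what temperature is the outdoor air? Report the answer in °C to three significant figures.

COP_R = T_C/(T_H − T_C) gives T_H − T_C = T_C/COP.
With T_C = 293.15 K, T_H = 293.15 × (1 + 1/20.9) = 307.18 K.
Converting, 307.18 K = 34.03°C.

34.0 °C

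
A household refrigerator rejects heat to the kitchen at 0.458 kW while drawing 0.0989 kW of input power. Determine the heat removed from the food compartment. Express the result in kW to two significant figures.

For a cyclic device the first law requires Q̇_H = Q̇_C + Ẇ.
Q̇_C = Q̇_H − Ẇ = 0.3591 kW.

0.36 kW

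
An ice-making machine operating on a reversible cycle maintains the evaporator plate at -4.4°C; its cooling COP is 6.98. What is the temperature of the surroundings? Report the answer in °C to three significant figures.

COP_R = T_C/(T_H − T_C) gives T_H − T_C = T_C/COP.
With T_C = 268.75 K, T_H = 268.75 × (1 + 1/6.98) = 307.25 K.
Converting, 307.25 K = 34.10°C.

34.1 °C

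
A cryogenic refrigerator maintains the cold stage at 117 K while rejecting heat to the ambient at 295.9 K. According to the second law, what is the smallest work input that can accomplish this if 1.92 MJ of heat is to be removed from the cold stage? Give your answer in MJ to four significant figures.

The reservoir spacing is ΔT = 295.9 − 117 = 178.9 K.
The reversible limit is COP_R = T_C/ΔT = 0.6540, so W_min = Q_C/COP = Q_C·ΔT/T_C.
W_min = 1.920 × 178.9/117.00 = 2.936 MJ.

2.936 MJ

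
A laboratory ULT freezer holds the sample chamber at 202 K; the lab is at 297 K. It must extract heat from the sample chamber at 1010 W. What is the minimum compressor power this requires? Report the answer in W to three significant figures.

The reservoir spacing is ΔT = 297 − 202 = 95.00 K.
COP_Carnot = T_C/ΔT = 202.00/95.00 = 2.126.
Ẇ_min = Q̇/COP_Carnot = 1010/2.126 = 475.0 W.

475 W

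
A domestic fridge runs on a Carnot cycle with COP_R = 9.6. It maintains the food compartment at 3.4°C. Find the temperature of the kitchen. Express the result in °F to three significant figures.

COP_R = T_C/(T_H − T_C) gives T_H − T_C = T_C/COP.
With T_C = 276.55 K, T_H = 276.55 × (1 + 1/9.6) = 305.36 K.
Converting, 305.36 K = 89.97°F.

90.0 °F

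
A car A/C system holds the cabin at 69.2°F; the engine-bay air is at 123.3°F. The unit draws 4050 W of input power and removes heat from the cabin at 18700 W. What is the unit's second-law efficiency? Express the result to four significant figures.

COP_actual = Q̇_C/Ẇ = 18700/4050 = 4.617.
In absolute terms T_C = 293.82 K and T_H = 323.87 K, so ΔT = 30.06 K.
COP_Carnot = T_C/ΔT = 293.82/30.06 = 9.776.
η_II = COP_actual/COP_Carnot = 4.617/9.776 = 0.4723.

0.4723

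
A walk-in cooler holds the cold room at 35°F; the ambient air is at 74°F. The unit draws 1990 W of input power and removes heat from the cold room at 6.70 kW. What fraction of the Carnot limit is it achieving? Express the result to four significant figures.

Converting, Q̇_C = 6.700 kW = 6700 W, so COP_actual = Q̇_C/Ẇ = 6700/1990 = 3.367.
In absolute terms T_C = 274.82 K and T_H = 296.48 K, so ΔT = 21.67 K.
COP_Carnot = T_C/ΔT = 274.82/21.67 = 12.68.
η_II = COP_actual/COP_Carnot = 3.367/12.68 = 0.2654.

0.2654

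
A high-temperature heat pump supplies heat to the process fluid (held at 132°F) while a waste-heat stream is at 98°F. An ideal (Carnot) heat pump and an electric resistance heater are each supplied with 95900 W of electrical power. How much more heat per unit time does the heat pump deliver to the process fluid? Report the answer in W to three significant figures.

In absolute terms T_C = 309.82 K and T_H = 328.71 K, so ΔT = 18.89 K.
COP_Carnot = T_H/ΔT = 328.71/18.89 = 17.40.
The heat pump delivers Q̇_H = COP × Ẇ = 1669000 W; the resistance heater delivers Ẇ = 95900 W.
Extra = (COP − 1)·Ẇ = 1573000 W.

1570000 W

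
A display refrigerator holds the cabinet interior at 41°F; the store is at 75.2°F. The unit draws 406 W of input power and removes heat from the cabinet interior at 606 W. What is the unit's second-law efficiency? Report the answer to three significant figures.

0.102

COP_actual = Q̇_C/Ẇ = 606.0/406.0 = 1.493.
In absolute terms T_C = 278.15 K and T_H = 297.15 K, so ΔT = 19.00 K.
COP_Carnot = T_C/ΔT = 278.15/19.00 = 14.64.
η_II = COP_actual/COP_Carnot = 1.493/14.64 = 0.1020.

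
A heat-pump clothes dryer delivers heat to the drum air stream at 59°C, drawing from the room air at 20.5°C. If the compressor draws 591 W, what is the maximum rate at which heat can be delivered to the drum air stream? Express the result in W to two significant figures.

In absolute terms T_C = 293.65 K and T_H = 332.15 K, so ΔT = 38.50 K.
COP_Carnot = T_H/ΔT = 332.15/38.50 = 8.627.
Q̇_max = COP_Carnot × Ẇ = 8.627 × 591.0 W = 5099 W.

5100 W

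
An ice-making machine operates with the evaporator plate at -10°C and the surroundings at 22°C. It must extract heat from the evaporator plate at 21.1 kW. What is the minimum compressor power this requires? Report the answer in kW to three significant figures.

In absolute terms T_C = 263.15 K and T_H = 295.15 K, so ΔT = 32.00 K.
COP_Carnot = T_C/ΔT = 263.15/32.00 = 8.223.
Ẇ_min = Q̇/COP_Carnot = 21.10/8.223 = 2.566 kW.

2.57 kW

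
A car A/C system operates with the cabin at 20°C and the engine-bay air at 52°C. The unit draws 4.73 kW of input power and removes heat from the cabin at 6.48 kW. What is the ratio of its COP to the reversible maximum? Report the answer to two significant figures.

COP_actual = Q̇_C/Ẇ = 6.480/4.730 = 1.370.
In absolute terms T_C = 293.15 K and T_H = 325.15 K, so ΔT = 32.00 K.
COP_Carnot = T_C/ΔT = 293.15/32.00 = 9.161.
η_II = COP_actual/COP_Carnot = 1.370/9.161 = 0.1495.

0.15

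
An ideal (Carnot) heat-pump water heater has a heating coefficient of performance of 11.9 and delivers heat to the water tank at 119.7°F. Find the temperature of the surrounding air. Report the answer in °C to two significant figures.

22 °C

COP_HP = T_H/(T_H − T_C) gives T_H − T_C = T_H/COP.
With T_H = 321.87 K, T_C = 321.87 × (1 − 1/11.9) = 294.82 K.
Converting, 294.82 K = 21.67°C.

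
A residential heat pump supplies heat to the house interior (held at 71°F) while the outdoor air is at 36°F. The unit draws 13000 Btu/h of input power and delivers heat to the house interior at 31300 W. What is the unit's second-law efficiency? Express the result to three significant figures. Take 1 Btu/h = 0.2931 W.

0.542

Converting, Q̇_H = 31300 W = 106800 Btu/h, so COP_actual = Q̇_H/Ẇ = 106800/13000 = 8.215.
In absolute terms T_C = 275.37 K and T_H = 294.82 K, so ΔT = 19.44 K.
COP_Carnot = T_H/ΔT = 294.82/19.44 = 15.16.
η_II = COP_actual/COP_Carnot = 8.215/15.16 = 0.5418.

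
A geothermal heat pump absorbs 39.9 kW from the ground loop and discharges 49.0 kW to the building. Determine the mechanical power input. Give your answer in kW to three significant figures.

9.10 kW

For a cyclic device the first law requires Q̇_H = Q̇_C + Ẇ.
Ẇ = Q̇_H − Q̇_C = 9.100 kW.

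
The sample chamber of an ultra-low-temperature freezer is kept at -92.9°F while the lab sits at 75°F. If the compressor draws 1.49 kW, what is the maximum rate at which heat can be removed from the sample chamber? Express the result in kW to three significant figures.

In absolute terms T_C = 203.76 K and T_H = 297.04 K, so ΔT = 93.28 K.
COP_Carnot = T_C/ΔT = 203.76/93.28 = 2.184.
Q̇_max = COP_Carnot × Ẇ = 2.184 × 1.490 kW = 3.255 kW.

3.25 kW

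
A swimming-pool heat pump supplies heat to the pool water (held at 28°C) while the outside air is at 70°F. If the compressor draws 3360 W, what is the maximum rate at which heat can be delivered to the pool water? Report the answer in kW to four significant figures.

In absolute terms T_C = 294.26 K and T_H = 301.15 K, so ΔT = 6.889 K.
COP_Carnot = T_H/ΔT = 301.15/6.889 = 43.72.
Q̇_max = COP_Carnot × Ẇ = 43.72 × 3360 W = 146900 W = 146.9 kW.

146.9 kW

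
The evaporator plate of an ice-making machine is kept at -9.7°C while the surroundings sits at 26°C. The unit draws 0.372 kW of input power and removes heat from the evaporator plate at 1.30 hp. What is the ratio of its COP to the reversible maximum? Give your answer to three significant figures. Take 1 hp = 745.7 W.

0.353

Converting, Q̇_C = 1.300 hp = 0.9694 kW, so COP_actual = Q̇_C/Ẇ = 0.9694/0.3720 = 2.606.
In absolute terms T_C = 263.45 K and T_H = 299.15 K, so ΔT = 35.70 K.
COP_Carnot = T_C/ΔT = 263.45/35.70 = 7.380.
η_II = COP_actual/COP_Carnot = 2.606/7.380 = 0.3531.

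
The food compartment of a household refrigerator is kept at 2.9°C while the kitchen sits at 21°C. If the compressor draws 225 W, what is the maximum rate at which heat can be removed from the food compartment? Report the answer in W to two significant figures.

3400 W

In absolute terms T_C = 276.05 K and T_H = 294.15 K, so ΔT = 18.10 K.
COP_Carnot = T_C/ΔT = 276.05/18.10 = 15.25.
Q̇_max = COP_Carnot × Ẇ = 15.25 × 225.0 W = 3432 W.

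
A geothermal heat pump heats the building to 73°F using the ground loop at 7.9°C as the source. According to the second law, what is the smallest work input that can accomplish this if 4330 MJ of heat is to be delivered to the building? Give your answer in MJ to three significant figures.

In absolute terms T_C = 281.05 K and T_H = 295.93 K, so ΔT = 14.88 K.
The reversible limit is COP_HP = T_H/ΔT = 19.89, so W_min = Q_H/COP = Q_H·ΔT/T_H.
W_min = 4330 × 14.88/295.93 = 217.7 MJ.

218 MJ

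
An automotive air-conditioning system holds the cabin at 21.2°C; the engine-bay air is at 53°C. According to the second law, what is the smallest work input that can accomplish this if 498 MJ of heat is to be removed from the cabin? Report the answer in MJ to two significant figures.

54 MJ

In absolute terms T_C = 294.35 K and T_H = 326.15 K, so ΔT = 31.80 K.
The reversible limit is COP_R = T_C/ΔT = 9.256, so W_min = Q_C/COP = Q_C·ΔT/T_C.
W_min = 498.0 × 31.80/294.35 = 53.80 MJ.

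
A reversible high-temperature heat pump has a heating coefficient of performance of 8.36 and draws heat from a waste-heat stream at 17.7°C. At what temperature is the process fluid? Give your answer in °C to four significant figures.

COP_HP = T_H/(T_H − T_C) rearranges to T_H = COP·T_C/(COP − 1).
With T_C = 290.85 K, T_H = 8.36 × 290.85/7.360 = 330.37 K.
Converting, 330.37 K = 57.22°C.

57.22 °C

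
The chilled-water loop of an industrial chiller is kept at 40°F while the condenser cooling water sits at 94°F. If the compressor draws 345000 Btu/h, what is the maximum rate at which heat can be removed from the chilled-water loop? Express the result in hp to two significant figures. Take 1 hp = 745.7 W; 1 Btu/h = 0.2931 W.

1300 hp

In absolute terms T_C = 277.59 K and T_H = 307.59 K, so ΔT = 30.00 K.
COP_Carnot = T_C/ΔT = 277.59/30.00 = 9.253.
Q̇_max = COP_Carnot × Ẇ = 9.253 × 345000 Btu/h = 3192000 Btu/h = 1255 hp.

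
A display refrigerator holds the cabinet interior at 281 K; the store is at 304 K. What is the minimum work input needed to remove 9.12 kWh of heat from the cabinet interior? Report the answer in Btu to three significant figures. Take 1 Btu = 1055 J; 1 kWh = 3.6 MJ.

2550 Btu

The reservoir spacing is ΔT = 304 − 281 = 23.00 K.
The reversible limit is COP_R = T_C/ΔT = 12.22, so W_min = Q_C/COP = Q_C·ΔT/T_C.
W_min = 9.120 × 23.00/281.00 = 0.7465 kWh = 2547 Btu.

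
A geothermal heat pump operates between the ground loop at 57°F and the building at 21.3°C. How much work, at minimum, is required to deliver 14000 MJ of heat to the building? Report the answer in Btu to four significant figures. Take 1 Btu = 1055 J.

334000 Btu

In absolute terms T_C = 287.04 K and T_H = 294.45 K, so ΔT = 7.411 K.
The reversible limit is COP_HP = T_H/ΔT = 39.73, so W_min = Q_H/COP = Q_H·ΔT/T_H.
W_min = 14000 × 7.411/294.45 = 352.4 MJ = 334000 Btu.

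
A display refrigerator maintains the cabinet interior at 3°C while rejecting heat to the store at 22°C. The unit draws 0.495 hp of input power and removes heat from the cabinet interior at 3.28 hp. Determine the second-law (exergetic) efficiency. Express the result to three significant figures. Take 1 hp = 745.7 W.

COP_actual = Q̇_C/Ẇ = 3.280/0.4950 = 6.626.
In absolute terms T_C = 276.15 K and T_H = 295.15 K, so ΔT = 19.00 K.
COP_Carnot = T_C/ΔT = 276.15/19.00 = 14.53.
η_II = COP_actual/COP_Carnot = 6.626/14.53 = 0.4559.

0.456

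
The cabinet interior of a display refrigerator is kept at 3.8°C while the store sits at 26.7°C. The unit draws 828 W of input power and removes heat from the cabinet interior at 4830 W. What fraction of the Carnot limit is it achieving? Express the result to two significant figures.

COP_actual = Q̇_C/Ẇ = 4830/828.0 = 5.833.
In absolute terms T_C = 276.95 K and T_H = 299.85 K, so ΔT = 22.90 K.
COP_Carnot = T_C/ΔT = 276.95/22.90 = 12.09.
η_II = COP_actual/COP_Carnot = 5.833/12.09 = 0.4823.

0.48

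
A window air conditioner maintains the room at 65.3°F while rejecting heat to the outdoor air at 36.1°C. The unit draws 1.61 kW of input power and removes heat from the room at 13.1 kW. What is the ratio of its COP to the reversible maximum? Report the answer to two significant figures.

COP_actual = Q̇_C/Ẇ = 13.10/1.610 = 8.137.
In absolute terms T_C = 291.65 K and T_H = 309.25 K, so ΔT = 17.60 K.
COP_Carnot = T_C/ΔT = 291.65/17.60 = 16.57.
η_II = COP_actual/COP_Carnot = 8.137/16.57 = 0.4910.

0.49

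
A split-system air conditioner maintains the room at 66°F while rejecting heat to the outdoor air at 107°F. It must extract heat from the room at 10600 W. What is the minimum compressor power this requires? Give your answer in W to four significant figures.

826.8 W

In absolute terms T_C = 292.04 K and T_H = 314.82 K, so ΔT = 22.78 K.
COP_Carnot = T_C/ΔT = 292.04/22.78 = 12.82.
Ẇ_min = Q̇/COP_Carnot = 10600/12.82 = 826.8 W.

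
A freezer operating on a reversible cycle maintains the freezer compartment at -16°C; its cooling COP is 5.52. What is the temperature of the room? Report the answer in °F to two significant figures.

87 °F

COP_R = T_C/(T_H − T_C) gives T_H − T_C = T_C/COP.
With T_C = 257.15 K, T_H = 257.15 × (1 + 1/5.52) = 303.74 K.
Converting, 303.74 K = 87.05°F.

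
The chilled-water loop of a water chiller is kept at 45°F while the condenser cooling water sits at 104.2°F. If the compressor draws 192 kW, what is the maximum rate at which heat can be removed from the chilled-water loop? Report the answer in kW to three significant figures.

1640 kW

In absolute terms T_C = 280.37 K and T_H = 313.26 K, so ΔT = 32.89 K.
COP_Carnot = T_C/ΔT = 280.37/32.89 = 8.525.
Q̇_max = COP_Carnot × Ẇ = 8.525 × 192.0 kW = 1637 kW.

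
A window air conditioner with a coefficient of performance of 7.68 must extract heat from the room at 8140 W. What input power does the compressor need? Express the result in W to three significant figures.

1060 W

Ẇ = Q̇_C/COP = 8140/7.68 = 1060 W.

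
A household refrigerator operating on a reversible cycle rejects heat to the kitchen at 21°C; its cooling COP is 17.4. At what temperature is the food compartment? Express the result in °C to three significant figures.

For a Carnot refrigerator COP_R = T_C/(T_H − T_C), so T_C = COP·T_H/(1 + COP).
With T_H = 294.15 K, T_C = 17.4 × 294.15/18.40 = 278.16 K.
Converting, 278.16 K = 5.01°C.

5.01 °C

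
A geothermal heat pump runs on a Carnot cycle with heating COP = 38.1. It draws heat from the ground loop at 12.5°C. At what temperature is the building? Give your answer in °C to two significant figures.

COP_HP = T_H/(T_H − T_C) rearranges to T_H = COP·T_C/(COP − 1).
With T_C = 285.65 K, T_H = 38.1 × 285.65/37.10 = 293.35 K.
Converting, 293.35 K = 20.20°C.

20 °C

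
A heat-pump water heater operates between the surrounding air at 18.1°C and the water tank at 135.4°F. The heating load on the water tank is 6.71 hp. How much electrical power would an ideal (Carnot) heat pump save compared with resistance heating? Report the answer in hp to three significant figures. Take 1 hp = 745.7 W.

5.91 hp

In absolute terms T_C = 291.25 K and T_H = 330.59 K, so ΔT = 39.34 K.
COP_Carnot = T_H/ΔT = 330.59/39.34 = 8.403.
Resistance heating needs Ẇ_res = Q̇_H = 6.710 hp; the reversible heat pump needs only Ẇ_hp = Q̇_H/COP = 0.7986 hp.
Saving = 6.710 − 0.7986 = 5.911 hp.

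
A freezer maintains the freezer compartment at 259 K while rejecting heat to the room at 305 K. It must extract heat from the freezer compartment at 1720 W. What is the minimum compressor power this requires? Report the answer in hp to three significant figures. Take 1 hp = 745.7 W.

The reservoir spacing is ΔT = 305 − 259 = 46.00 K.
COP_Carnot = T_C/ΔT = 259.00/46.00 = 5.630.
Ẇ_min = Q̇/COP_Carnot = 1720/5.630 = 305.5 W = 0.4097 hp.

0.410 hp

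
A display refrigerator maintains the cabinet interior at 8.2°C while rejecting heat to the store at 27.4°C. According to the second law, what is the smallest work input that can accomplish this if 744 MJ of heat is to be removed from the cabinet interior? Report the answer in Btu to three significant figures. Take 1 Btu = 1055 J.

48100 Btu

In absolute terms T_C = 281.35 K and T_H = 300.55 K, so ΔT = 19.20 K.
The reversible limit is COP_R = T_C/ΔT = 14.65, so W_min = Q_C/COP = Q_C·ΔT/T_C.
W_min = 744.0 × 19.20/281.35 = 50.77 MJ = 48130 Btu.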